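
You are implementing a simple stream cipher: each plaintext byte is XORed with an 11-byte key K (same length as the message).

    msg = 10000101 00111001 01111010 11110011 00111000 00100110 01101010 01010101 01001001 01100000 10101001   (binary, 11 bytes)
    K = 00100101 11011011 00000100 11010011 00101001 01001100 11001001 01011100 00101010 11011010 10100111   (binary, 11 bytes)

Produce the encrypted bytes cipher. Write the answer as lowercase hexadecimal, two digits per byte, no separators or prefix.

85 ^ 25 = a0
39 ^ db = e2
7a ^ 04 = 7e
f3 ^ d3 = 20
38 ^ 29 = 11
26 ^ 4c = 6a
6a ^ c9 = a3
55 ^ 5c = 09
49 ^ 2a = 63
60 ^ da = ba
a9 ^ a7 = 0e

a0e27e20116aa30963ba0e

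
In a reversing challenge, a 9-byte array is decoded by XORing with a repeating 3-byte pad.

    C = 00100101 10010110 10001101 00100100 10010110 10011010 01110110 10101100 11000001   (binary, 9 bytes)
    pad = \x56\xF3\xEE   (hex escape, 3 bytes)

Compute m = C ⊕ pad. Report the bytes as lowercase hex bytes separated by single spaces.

73 65 63 72 65 74 20 5f 2f

The 3-byte key repeats, so the effective keystream is 56 f3 ee 56 f3 ee 56 f3 ee.
byte 0: 25 xor 56 = 73
byte 1: 96 xor f3 = 65
byte 2: 8d xor ee = 63
byte 3: 24 xor 56 = 72
byte 4: 96 xor f3 = 65
byte 5: 9a xor ee = 74
byte 6: 76 xor 56 = 20
byte 7: ac xor f3 = 5f
byte 8: c1 xor ee = 2f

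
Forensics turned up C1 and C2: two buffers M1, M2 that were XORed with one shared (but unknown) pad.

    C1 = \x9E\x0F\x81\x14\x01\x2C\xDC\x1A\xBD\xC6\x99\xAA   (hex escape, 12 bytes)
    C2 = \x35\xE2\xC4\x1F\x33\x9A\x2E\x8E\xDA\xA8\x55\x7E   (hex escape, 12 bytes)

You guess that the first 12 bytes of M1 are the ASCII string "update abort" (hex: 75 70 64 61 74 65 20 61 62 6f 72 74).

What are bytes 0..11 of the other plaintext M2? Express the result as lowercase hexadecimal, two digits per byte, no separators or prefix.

First, C1 ⊕ C2 = (M1 ⊕ K) ⊕ (M2 ⊕ K) = M1 ⊕ M2, so the key drops out. Then M2 = (M1 ⊕ M2) ⊕ M1 over the first 12 bytes.
byte 0: (9e ⊕ 35) ⊕ 75 = ab ⊕ 75 = de
byte 1: (0f ⊕ e2) ⊕ 70 = ed ⊕ 70 = 9d
byte 2: (81 ⊕ c4) ⊕ 64 = 45 ⊕ 64 = 21
byte 3: (14 ⊕ 1f) ⊕ 61 = 0b ⊕ 61 = 6a
byte 4: (01 ⊕ 33) ⊕ 74 = 32 ⊕ 74 = 46
byte 5: (2c ⊕ 9a) ⊕ 65 = b6 ⊕ 65 = d3
byte 6: (dc ⊕ 2e) ⊕ 20 = f2 ⊕ 20 = d2
byte 7: (1a ⊕ 8e) ⊕ 61 = 94 ⊕ 61 = f5
byte 8: (bd ⊕ da) ⊕ 62 = 67 ⊕ 62 = 05
byte 9: (c6 ⊕ a8) ⊕ 6f = 6e ⊕ 6f = 01
byte 10: (99 ⊕ 55) ⊕ 72 = cc ⊕ 72 = be
byte 11: (aa ⊕ 7e) ⊕ 74 = d4 ⊕ 74 = a0

de9d216a46d3d2f50501bea0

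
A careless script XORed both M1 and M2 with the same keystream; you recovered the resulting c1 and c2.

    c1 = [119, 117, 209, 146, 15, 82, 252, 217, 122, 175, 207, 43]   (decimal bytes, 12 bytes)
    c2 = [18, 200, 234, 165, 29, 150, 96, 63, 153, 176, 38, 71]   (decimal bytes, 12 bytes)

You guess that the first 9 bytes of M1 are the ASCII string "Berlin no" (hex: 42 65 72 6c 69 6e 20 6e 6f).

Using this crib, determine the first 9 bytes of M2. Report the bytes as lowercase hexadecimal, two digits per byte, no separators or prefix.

First, c1 ⊕ c2 = (M1 ⊕ K) ⊕ (M2 ⊕ K) = M1 ⊕ M2, so the key drops out. Then M2 = (M1 ⊕ M2) ⊕ M1 over the first 9 bytes.
byte 0: (77 XOR 12) XOR 42 = 65 XOR 42 = 27
byte 1: (75 XOR c8) XOR 65 = bd XOR 65 = d8
byte 2: (d1 XOR ea) XOR 72 = 3b XOR 72 = 49
byte 3: (92 XOR a5) XOR 6c = 37 XOR 6c = 5b
byte 4: (0f XOR 1d) XOR 69 = 12 XOR 69 = 7b
byte 5: (52 XOR 96) XOR 6e = c4 XOR 6e = aa
byte 6: (fc XOR 60) XOR 20 = 9c XOR 20 = bc
byte 7: (d9 XOR 3f) XOR 6e = e6 XOR 6e = 88
byte 8: (7a XOR 99) XOR 6f = e3 XOR 6f = 8c

27d8495b7baabc888c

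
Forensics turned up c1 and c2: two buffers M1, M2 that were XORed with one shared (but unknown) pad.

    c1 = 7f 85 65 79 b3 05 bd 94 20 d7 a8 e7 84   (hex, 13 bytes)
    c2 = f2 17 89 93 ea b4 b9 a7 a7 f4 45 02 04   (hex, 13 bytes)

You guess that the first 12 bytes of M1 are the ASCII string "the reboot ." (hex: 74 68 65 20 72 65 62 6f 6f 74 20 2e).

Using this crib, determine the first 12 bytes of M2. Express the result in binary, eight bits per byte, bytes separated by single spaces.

First, c1 ⊕ c2 = (M1 ⊕ K) ⊕ (M2 ⊕ K) = M1 ⊕ M2, so the key drops out. Then M2 = (M1 ⊕ M2) ⊕ M1 over the first 12 bytes.
byte 0: (7f ^ f2) ^ 74 = 8d ^ 74 = f9
byte 1: (85 ^ 17) ^ 68 = 92 ^ 68 = fa
byte 2: (65 ^ 89) ^ 65 = ec ^ 65 = 89
byte 3: (79 ^ 93) ^ 20 = ea ^ 20 = ca
byte 4: (b3 ^ ea) ^ 72 = 59 ^ 72 = 2b
byte 5: (05 ^ b4) ^ 65 = b1 ^ 65 = d4
byte 6: (bd ^ b9) ^ 62 = 04 ^ 62 = 66
byte 7: (94 ^ a7) ^ 6f = 33 ^ 6f = 5c
byte 8: (20 ^ a7) ^ 6f = 87 ^ 6f = e8
byte 9: (d7 ^ f4) ^ 74 = 23 ^ 74 = 57
byte 10: (a8 ^ 45) ^ 20 = ed ^ 20 = cd
byte 11: (e7 ^ 02) ^ 2e = e5 ^ 2e = cb

11111001 11111010 10001001 11001010 00101011 11010100 01100110 01011100 11101000 01010111 11001101 11001011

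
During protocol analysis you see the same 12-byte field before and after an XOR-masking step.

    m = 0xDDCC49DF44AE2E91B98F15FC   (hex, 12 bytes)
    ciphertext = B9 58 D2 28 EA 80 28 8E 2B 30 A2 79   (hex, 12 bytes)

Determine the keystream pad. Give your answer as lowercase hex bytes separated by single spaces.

64 94 9b f7 ae 2e 06 1f 92 bf b7 85

Since ciphertext = m ⊕ pad, XORing both sides with m gives pad = m ⊕ ciphertext.
11011101 XOR 10111001 = 01100100
11001100 XOR 01011000 = 10010100
01001001 XOR 11010010 = 10011011
11011111 XOR 00101000 = 11110111
01000100 XOR 11101010 = 10101110
10101110 XOR 10000000 = 00101110
00101110 XOR 00101000 = 00000110
10010001 XOR 10001110 = 00011111
10111001 XOR 00101011 = 10010010
10001111 XOR 00110000 = 10111111
00010101 XOR 10100010 = 10110111
11111100 XOR 01111001 = 10000101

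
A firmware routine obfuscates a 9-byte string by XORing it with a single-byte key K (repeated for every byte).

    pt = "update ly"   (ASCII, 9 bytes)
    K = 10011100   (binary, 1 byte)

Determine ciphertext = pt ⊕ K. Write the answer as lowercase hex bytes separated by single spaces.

The 1-byte key repeats, so the effective keystream is 9c 9c 9c 9c 9c 9c 9c 9c 9c.
byte 0: 75 XOR 9c = e9
byte 1: 70 XOR 9c = ec
byte 2: 64 XOR 9c = f8
byte 3: 61 XOR 9c = fd
byte 4: 74 XOR 9c = e8
byte 5: 65 XOR 9c = f9
byte 6: 20 XOR 9c = bc
byte 7: 6c XOR 9c = f0
byte 8: 79 XOR 9c = e5

e9 ec f8 fd e8 f9 bc f0 e5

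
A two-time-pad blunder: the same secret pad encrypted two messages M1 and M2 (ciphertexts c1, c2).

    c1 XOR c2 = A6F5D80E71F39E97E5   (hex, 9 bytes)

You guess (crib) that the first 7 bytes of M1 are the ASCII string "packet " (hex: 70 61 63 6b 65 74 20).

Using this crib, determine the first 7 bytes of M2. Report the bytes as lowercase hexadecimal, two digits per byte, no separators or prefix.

d694bb651487be

Since c1 ⊕ c2 = M1 ⊕ M2, XORing with the guessed M1 bytes yields the corresponding M2 bytes: M2 = (c1 ⊕ c2) ⊕ M1.
166 ⊕ 112 = 214
245 ⊕  97 = 148
216 ⊕  99 = 187
 14 ⊕ 107 = 101
113 ⊕ 101 =  20
243 ⊕ 116 = 135
158 ⊕  32 = 190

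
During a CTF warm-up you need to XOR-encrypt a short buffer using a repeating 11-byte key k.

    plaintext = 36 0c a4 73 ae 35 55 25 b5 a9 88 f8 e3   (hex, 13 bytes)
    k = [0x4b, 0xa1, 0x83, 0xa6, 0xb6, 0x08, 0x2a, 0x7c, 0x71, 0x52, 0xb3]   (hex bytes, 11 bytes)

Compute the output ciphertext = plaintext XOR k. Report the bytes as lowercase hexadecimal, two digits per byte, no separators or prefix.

7dad27d5183d7f59c4fb3bb342

The 11-byte key repeats, so the effective keystream is 4b a1 83 a6 b6 08 2a 7c 71 52 b3 4b a1.
byte 0:  54 xor  75 = 125
byte 1:  12 xor 161 = 173
byte 2: 164 xor 131 =  39
byte 3: 115 xor 166 = 213
byte 4: 174 xor 182 =  24
byte 5:  53 xor   8 =  61
byte 6:  85 xor  42 = 127
byte 7:  37 xor 124 =  89
byte 8: 181 xor 113 = 196
byte 9: 169 xor  82 = 251
byte 10: 136 xor 179 =  59
byte 11: 248 xor  75 = 179
byte 12: 227 xor 161 =  66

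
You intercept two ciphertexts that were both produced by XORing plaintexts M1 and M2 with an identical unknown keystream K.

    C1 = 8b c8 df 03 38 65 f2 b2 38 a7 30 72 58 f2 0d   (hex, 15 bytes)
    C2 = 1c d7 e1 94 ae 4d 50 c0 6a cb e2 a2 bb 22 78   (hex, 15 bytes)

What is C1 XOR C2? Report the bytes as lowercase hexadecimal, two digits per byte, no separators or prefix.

971f3e979628a272526cd2d0e3d075

C1 ⊕ C2 = (M1 ⊕ K) ⊕ (M2 ⊕ K) = M1 ⊕ M2 — the shared key cancels under XOR.
byte 0: 8b ^ 1c = 97
byte 1: c8 ^ d7 = 1f
byte 2: df ^ e1 = 3e
byte 3: 03 ^ 94 = 97
byte 4: 38 ^ ae = 96
byte 5: 65 ^ 4d = 28
byte 6: f2 ^ 50 = a2
byte 7: b2 ^ c0 = 72
byte 8: 38 ^ 6a = 52
byte 9: a7 ^ cb = 6c
byte 10: 30 ^ e2 = d2
byte 11: 72 ^ a2 = d0
byte 12: 58 ^ bb = e3
byte 13: f2 ^ 22 = d0
byte 14: 0d ^ 78 = 75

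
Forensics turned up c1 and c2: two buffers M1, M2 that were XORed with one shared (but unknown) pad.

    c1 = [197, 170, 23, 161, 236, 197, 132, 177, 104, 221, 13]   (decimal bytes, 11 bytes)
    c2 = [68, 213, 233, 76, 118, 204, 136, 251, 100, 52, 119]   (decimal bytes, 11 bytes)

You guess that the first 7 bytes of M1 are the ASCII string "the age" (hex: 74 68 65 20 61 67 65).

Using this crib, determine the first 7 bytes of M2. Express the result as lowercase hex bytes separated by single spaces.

f5 17 9b cd fb 6e 69

First, c1 ⊕ c2 = (M1 ⊕ K) ⊕ (M2 ⊕ K) = M1 ⊕ M2, so the key drops out. Then M2 = (M1 ⊕ M2) ⊕ M1 over the first 7 bytes.
byte 0: (c5 xor 44) xor 74 = 81 xor 74 = f5
byte 1: (aa xor d5) xor 68 = 7f xor 68 = 17
byte 2: (17 xor e9) xor 65 = fe xor 65 = 9b
byte 3: (a1 xor 4c) xor 20 = ed xor 20 = cd
byte 4: (ec xor 76) xor 61 = 9a xor 61 = fb
byte 5: (c5 xor cc) xor 67 = 09 xor 67 = 6e
byte 6: (84 xor 88) xor 65 = 0c xor 65 = 69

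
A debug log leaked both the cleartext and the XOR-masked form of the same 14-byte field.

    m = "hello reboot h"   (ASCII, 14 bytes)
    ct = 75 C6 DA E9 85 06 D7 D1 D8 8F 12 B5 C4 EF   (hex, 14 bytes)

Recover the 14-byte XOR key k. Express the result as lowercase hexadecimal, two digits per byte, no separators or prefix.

1da3b685ea26a5b4bae07dc1e487

Since ct = m ⊕ k, XORing both sides with m gives k = m ⊕ ct.
68 xor 75 = 1d
65 xor c6 = a3
6c xor da = b6
6c xor e9 = 85
6f xor 85 = ea
20 xor 06 = 26
72 xor d7 = a5
65 xor d1 = b4
62 xor d8 = ba
6f xor 8f = e0
6f xor 12 = 7d
74 xor b5 = c1
20 xor c4 = e4
68 xor ef = 87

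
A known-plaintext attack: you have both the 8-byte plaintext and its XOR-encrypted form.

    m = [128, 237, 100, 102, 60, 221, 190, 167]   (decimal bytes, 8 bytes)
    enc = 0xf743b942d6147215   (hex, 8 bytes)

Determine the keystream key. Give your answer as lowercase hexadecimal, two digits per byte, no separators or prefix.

77aedd24eac9ccb2

Since enc = m ⊕ key, XORing both sides with m gives key = m ⊕ enc.
10000000 XOR 11110111 = 01110111
11101101 XOR 01000011 = 10101110
01100100 XOR 10111001 = 11011101
01100110 XOR 01000010 = 00100100
00111100 XOR 11010110 = 11101010
11011101 XOR 00010100 = 11001001
10111110 XOR 01110010 = 11001100
10100111 XOR 00010101 = 10110010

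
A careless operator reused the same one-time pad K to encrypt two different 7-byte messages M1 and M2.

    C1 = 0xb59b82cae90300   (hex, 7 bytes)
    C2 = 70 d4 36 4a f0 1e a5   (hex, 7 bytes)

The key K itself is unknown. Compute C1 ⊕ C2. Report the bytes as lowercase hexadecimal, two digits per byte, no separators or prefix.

C1 ⊕ C2 = (M1 ⊕ K) ⊕ (M2 ⊕ K) = M1 ⊕ M2 — the shared key cancels under XOR.
b5 ^ 70 = c5
9b ^ d4 = 4f
82 ^ 36 = b4
ca ^ 4a = 80
e9 ^ f0 = 19
03 ^ 1e = 1d
00 ^ a5 = a5

c54fb480191da5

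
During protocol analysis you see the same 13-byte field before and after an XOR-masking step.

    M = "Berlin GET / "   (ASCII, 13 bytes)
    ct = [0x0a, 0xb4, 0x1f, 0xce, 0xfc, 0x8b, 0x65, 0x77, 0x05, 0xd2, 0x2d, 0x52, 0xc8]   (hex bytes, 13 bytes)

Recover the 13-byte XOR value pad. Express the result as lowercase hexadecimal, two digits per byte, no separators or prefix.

48d16da295e5453040860d7de8

Since ct = M ⊕ pad, XORing both sides with M gives pad = M ⊕ ct.
01000010 xor 00001010 = 01001000
01100101 xor 10110100 = 11010001
01110010 xor 00011111 = 01101101
01101100 xor 11001110 = 10100010
01101001 xor 11111100 = 10010101
01101110 xor 10001011 = 11100101
00100000 xor 01100101 = 01000101
01000111 xor 01110111 = 00110000
01000101 xor 00000101 = 01000000
01010100 xor 11010010 = 10000110
00100000 xor 00101101 = 00001101
00101111 xor 01010010 = 01111101
00100000 xor 11001000 = 11101000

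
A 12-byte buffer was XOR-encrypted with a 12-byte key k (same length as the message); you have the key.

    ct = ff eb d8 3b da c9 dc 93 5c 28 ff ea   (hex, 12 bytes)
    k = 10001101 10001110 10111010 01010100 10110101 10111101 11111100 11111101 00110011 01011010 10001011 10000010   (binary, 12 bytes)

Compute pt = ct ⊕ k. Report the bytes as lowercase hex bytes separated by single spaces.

XOR is its own inverse, so applying the key byte-wise gives the result directly.
ff ^ 8d = 72
eb ^ 8e = 65
d8 ^ ba = 62
3b ^ 54 = 6f
da ^ b5 = 6f
c9 ^ bd = 74
dc ^ fc = 20
93 ^ fd = 6e
5c ^ 33 = 6f
28 ^ 5a = 72
ff ^ 8b = 74
ea ^ 82 = 68

72 65 62 6f 6f 74 20 6e 6f 72 74 68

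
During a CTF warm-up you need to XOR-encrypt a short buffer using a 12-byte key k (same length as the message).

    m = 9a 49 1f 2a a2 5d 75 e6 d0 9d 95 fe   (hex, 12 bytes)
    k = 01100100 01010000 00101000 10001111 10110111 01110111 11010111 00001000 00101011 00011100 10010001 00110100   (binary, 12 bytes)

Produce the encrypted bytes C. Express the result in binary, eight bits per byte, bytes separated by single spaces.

154 xor 100 = 254
 73 xor  80 =  25
 31 xor  40 =  55
 42 xor 143 = 165
162 xor 183 =  21
 93 xor 119 =  42
117 xor 215 = 162
230 xor   8 = 238
208 xor  43 = 251
157 xor  28 = 129
149 xor 145 =   4
254 xor  52 = 202

11111110 00011001 00110111 10100101 00010101 00101010 10100010 11101110 11111011 10000001 00000100 11001010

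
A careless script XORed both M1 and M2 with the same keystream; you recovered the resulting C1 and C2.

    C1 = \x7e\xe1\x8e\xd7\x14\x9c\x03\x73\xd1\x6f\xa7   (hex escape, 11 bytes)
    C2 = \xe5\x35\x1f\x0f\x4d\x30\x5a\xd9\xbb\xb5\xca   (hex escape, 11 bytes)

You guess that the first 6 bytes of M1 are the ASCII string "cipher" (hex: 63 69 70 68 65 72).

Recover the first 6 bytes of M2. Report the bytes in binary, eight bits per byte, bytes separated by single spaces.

First, C1 ⊕ C2 = (M1 ⊕ K) ⊕ (M2 ⊕ K) = M1 ⊕ M2, so the key drops out. Then M2 = (M1 ⊕ M2) ⊕ M1 over the first 6 bytes.
byte 0: (7e ⊕ e5) ⊕ 63 = 9b ⊕ 63 = f8
byte 1: (e1 ⊕ 35) ⊕ 69 = d4 ⊕ 69 = bd
byte 2: (8e ⊕ 1f) ⊕ 70 = 91 ⊕ 70 = e1
byte 3: (d7 ⊕ 0f) ⊕ 68 = d8 ⊕ 68 = b0
byte 4: (14 ⊕ 4d) ⊕ 65 = 59 ⊕ 65 = 3c
byte 5: (9c ⊕ 30) ⊕ 72 = ac ⊕ 72 = de

11111000 10111101 11100001 10110000 00111100 11011110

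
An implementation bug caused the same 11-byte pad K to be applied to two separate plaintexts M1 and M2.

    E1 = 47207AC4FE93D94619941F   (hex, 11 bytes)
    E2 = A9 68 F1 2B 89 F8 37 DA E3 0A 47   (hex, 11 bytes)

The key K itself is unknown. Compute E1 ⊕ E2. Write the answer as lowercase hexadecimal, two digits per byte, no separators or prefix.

E1 ⊕ E2 = (M1 ⊕ K) ⊕ (M2 ⊕ K) = M1 ⊕ M2 — the shared key cancels under XOR.
01000111 XOR 10101001 = 11101110
00100000 XOR 01101000 = 01001000
01111010 XOR 11110001 = 10001011
11000100 XOR 00101011 = 11101111
11111110 XOR 10001001 = 01110111
10010011 XOR 11111000 = 01101011
11011001 XOR 00110111 = 11101110
01000110 XOR 11011010 = 10011100
00011001 XOR 11100011 = 11111010
10010100 XOR 00001010 = 10011110
00011111 XOR 01000111 = 01011000

ee488bef776bee9cfa9e58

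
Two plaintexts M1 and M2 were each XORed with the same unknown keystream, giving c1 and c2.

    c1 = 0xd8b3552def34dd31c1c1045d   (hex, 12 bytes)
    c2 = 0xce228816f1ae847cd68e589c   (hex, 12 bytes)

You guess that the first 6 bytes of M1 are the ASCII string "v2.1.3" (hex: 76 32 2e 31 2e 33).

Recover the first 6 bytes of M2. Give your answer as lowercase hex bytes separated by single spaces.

First, c1 ⊕ c2 = (M1 ⊕ K) ⊕ (M2 ⊕ K) = M1 ⊕ M2, so the key drops out. Then M2 = (M1 ⊕ M2) ⊕ M1 over the first 6 bytes.
byte 0: (d8 XOR ce) XOR 76 = 16 XOR 76 = 60
byte 1: (b3 XOR 22) XOR 32 = 91 XOR 32 = a3
byte 2: (55 XOR 88) XOR 2e = dd XOR 2e = f3
byte 3: (2d XOR 16) XOR 31 = 3b XOR 31 = 0a
byte 4: (ef XOR f1) XOR 2e = 1e XOR 2e = 30
byte 5: (34 XOR ae) XOR 33 = 9a XOR 33 = a9

60 a3 f3 0a 30 a9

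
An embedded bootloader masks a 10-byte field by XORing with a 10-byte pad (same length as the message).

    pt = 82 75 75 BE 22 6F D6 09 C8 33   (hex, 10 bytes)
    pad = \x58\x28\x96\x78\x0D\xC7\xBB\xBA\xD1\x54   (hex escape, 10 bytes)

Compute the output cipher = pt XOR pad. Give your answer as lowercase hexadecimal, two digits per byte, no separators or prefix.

da5de3c62fa86db31967

XOR is its own inverse, so applying the key byte-wise gives the result directly.
10000010 xor 01011000 = 11011010
01110101 xor 00101000 = 01011101
01110101 xor 10010110 = 11100011
10111110 xor 01111000 = 11000110
00100010 xor 00001101 = 00101111
01101111 xor 11000111 = 10101000
11010110 xor 10111011 = 01101101
00001001 xor 10111010 = 10110011
11001000 xor 11010001 = 00011001
00110011 xor 01010100 = 01100111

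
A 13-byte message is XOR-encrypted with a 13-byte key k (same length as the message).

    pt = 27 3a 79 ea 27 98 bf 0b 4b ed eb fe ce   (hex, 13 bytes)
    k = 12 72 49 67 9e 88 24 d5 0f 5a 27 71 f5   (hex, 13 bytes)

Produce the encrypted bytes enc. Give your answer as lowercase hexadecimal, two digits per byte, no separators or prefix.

XOR is its own inverse, so applying the key byte-wise gives the result directly.
 39 XOR  18 =  53
 58 XOR 114 =  72
121 XOR  73 =  48
234 XOR 103 = 141
 39 XOR 158 = 185
152 XOR 136 =  16
191 XOR  36 = 155
 11 XOR 213 = 222
 75 XOR  15 =  68
237 XOR  90 = 183
235 XOR  39 = 204
254 XOR 113 = 143
206 XOR 245 =  59

3548308db9109bde44b7cc8f3b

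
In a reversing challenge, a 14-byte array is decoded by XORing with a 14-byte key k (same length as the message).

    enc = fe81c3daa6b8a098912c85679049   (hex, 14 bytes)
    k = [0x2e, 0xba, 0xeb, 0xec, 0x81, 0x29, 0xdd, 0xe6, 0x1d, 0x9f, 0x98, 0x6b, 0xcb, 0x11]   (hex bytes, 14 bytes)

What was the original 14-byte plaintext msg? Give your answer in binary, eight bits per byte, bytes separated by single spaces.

11010000 00111011 00101000 00110110 00100111 10010001 01111101 01111110 10001100 10110011 00011101 00001100 01011011 01011000

fe ^ 2e = d0
81 ^ ba = 3b
c3 ^ eb = 28
da ^ ec = 36
a6 ^ 81 = 27
b8 ^ 29 = 91
a0 ^ dd = 7d
98 ^ e6 = 7e
91 ^ 1d = 8c
2c ^ 9f = b3
85 ^ 98 = 1d
67 ^ 6b = 0c
90 ^ cb = 5b
49 ^ 11 = 58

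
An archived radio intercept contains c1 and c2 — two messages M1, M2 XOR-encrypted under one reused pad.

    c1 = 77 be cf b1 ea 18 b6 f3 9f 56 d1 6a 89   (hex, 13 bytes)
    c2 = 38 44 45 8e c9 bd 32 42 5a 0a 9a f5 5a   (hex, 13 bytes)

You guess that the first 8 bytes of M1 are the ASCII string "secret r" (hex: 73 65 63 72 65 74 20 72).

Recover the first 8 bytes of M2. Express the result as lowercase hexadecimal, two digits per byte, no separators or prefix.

3c9fe94d46d1a4c3

First, c1 ⊕ c2 = (M1 ⊕ K) ⊕ (M2 ⊕ K) = M1 ⊕ M2, so the key drops out. Then M2 = (M1 ⊕ M2) ⊕ M1 over the first 8 bytes.
byte 0: (77 xor 38) xor 73 = 4f xor 73 = 3c
byte 1: (be xor 44) xor 65 = fa xor 65 = 9f
byte 2: (cf xor 45) xor 63 = 8a xor 63 = e9
byte 3: (b1 xor 8e) xor 72 = 3f xor 72 = 4d
byte 4: (ea xor c9) xor 65 = 23 xor 65 = 46
byte 5: (18 xor bd) xor 74 = a5 xor 74 = d1
byte 6: (b6 xor 32) xor 20 = 84 xor 20 = a4
byte 7: (f3 xor 42) xor 72 = b1 xor 72 = c3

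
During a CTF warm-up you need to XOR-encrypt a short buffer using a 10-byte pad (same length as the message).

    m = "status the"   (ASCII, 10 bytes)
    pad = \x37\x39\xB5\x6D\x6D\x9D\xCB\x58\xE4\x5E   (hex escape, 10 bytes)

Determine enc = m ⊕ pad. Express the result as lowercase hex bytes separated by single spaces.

44 4d d4 19 18 ee eb 2c 8c 3b

XOR is its own inverse, so applying the key byte-wise gives the result directly.
73 ⊕ 37 = 44
74 ⊕ 39 = 4d
61 ⊕ b5 = d4
74 ⊕ 6d = 19
75 ⊕ 6d = 18
73 ⊕ 9d = ee
20 ⊕ cb = eb
74 ⊕ 58 = 2c
68 ⊕ e4 = 8c
65 ⊕ 5e = 3b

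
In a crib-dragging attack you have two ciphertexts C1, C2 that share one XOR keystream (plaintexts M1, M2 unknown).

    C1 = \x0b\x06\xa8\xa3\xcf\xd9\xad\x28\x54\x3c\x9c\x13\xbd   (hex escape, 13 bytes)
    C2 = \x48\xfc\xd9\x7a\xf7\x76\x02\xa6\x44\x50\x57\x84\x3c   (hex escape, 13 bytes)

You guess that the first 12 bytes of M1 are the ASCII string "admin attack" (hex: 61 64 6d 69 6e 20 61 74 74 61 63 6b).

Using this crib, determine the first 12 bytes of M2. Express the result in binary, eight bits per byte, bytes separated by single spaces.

First, C1 ⊕ C2 = (M1 ⊕ K) ⊕ (M2 ⊕ K) = M1 ⊕ M2, so the key drops out. Then M2 = (M1 ⊕ M2) ⊕ M1 over the first 12 bytes.
byte 0: (0b xor 48) xor 61 = 43 xor 61 = 22
byte 1: (06 xor fc) xor 64 = fa xor 64 = 9e
byte 2: (a8 xor d9) xor 6d = 71 xor 6d = 1c
byte 3: (a3 xor 7a) xor 69 = d9 xor 69 = b0
byte 4: (cf xor f7) xor 6e = 38 xor 6e = 56
byte 5: (d9 xor 76) xor 20 = af xor 20 = 8f
byte 6: (ad xor 02) xor 61 = af xor 61 = ce
byte 7: (28 xor a6) xor 74 = 8e xor 74 = fa
byte 8: (54 xor 44) xor 74 = 10 xor 74 = 64
byte 9: (3c xor 50) xor 61 = 6c xor 61 = 0d
byte 10: (9c xor 57) xor 63 = cb xor 63 = a8
byte 11: (13 xor 84) xor 6b = 97 xor 6b = fc

00100010 10011110 00011100 10110000 01010110 10001111 11001110 11111010 01100100 00001101 10101000 11111100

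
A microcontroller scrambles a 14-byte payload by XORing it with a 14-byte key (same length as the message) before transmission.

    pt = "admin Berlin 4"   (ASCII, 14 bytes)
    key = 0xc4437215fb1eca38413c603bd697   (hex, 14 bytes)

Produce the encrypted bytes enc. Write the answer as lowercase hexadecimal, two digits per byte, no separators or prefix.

XOR is its own inverse, so applying the key byte-wise gives the result directly.
61 ⊕ c4 = a5
64 ⊕ 43 = 27
6d ⊕ 72 = 1f
69 ⊕ 15 = 7c
6e ⊕ fb = 95
20 ⊕ 1e = 3e
42 ⊕ ca = 88
65 ⊕ 38 = 5d
72 ⊕ 41 = 33
6c ⊕ 3c = 50
69 ⊕ 60 = 09
6e ⊕ 3b = 55
20 ⊕ d6 = f6
34 ⊕ 97 = a3

a5271f7c953e885d33500955f6a3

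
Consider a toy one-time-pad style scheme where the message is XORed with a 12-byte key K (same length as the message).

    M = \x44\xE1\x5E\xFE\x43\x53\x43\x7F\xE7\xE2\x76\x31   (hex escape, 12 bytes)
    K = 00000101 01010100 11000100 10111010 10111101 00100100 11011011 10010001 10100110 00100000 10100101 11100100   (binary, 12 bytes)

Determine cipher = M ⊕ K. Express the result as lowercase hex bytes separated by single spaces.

XOR is its own inverse, so applying the key byte-wise gives the result directly.
byte 0: 44 ^ 05 = 41
byte 1: e1 ^ 54 = b5
byte 2: 5e ^ c4 = 9a
byte 3: fe ^ ba = 44
byte 4: 43 ^ bd = fe
byte 5: 53 ^ 24 = 77
byte 6: 43 ^ db = 98
byte 7: 7f ^ 91 = ee
byte 8: e7 ^ a6 = 41
byte 9: e2 ^ 20 = c2
byte 10: 76 ^ a5 = d3
byte 11: 31 ^ e4 = d5

41 b5 9a 44 fe 77 98 ee 41 c2 d3 d5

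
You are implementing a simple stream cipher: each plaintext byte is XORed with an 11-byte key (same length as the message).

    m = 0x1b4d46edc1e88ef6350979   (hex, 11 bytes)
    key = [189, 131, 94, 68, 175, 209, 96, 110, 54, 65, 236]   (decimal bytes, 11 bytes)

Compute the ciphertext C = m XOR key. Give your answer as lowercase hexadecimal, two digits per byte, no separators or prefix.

byte 0: 1b ⊕ bd = a6
byte 1: 4d ⊕ 83 = ce
byte 2: 46 ⊕ 5e = 18
byte 3: ed ⊕ 44 = a9
byte 4: c1 ⊕ af = 6e
byte 5: e8 ⊕ d1 = 39
byte 6: 8e ⊕ 60 = ee
byte 7: f6 ⊕ 6e = 98
byte 8: 35 ⊕ 36 = 03
byte 9: 09 ⊕ 41 = 48
byte 10: 79 ⊕ ec = 95

a6ce18a96e39ee98034895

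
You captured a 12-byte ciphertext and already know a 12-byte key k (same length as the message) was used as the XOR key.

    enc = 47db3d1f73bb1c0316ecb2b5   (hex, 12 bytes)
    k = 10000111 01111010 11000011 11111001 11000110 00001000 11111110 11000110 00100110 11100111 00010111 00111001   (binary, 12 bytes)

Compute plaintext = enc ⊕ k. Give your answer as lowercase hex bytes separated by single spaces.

XOR is its own inverse, so applying the key byte-wise gives the result directly.
 71 ^ 135 = 192
219 ^ 122 = 161
 61 ^ 195 = 254
 31 ^ 249 = 230
115 ^ 198 = 181
187 ^   8 = 179
 28 ^ 254 = 226
  3 ^ 198 = 197
 22 ^  38 =  48
236 ^ 231 =  11
178 ^  23 = 165
181 ^  57 = 140

c0 a1 fe e6 b5 b3 e2 c5 30 0b a5 8c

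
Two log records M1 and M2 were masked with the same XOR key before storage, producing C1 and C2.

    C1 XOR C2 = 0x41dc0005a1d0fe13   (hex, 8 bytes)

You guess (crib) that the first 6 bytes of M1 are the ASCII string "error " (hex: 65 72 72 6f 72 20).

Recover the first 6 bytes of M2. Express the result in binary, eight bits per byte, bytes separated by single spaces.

00100100 10101110 01110010 01101010 11010011 11110000

Since C1 ⊕ C2 = M1 ⊕ M2, XORing with the guessed M1 bytes yields the corresponding M2 bytes: M2 = (C1 ⊕ C2) ⊕ M1.
01000001 XOR 01100101 = 00100100
11011100 XOR 01110010 = 10101110
00000000 XOR 01110010 = 01110010
00000101 XOR 01101111 = 01101010
10100001 XOR 01110010 = 11010011
11010000 XOR 00100000 = 11110000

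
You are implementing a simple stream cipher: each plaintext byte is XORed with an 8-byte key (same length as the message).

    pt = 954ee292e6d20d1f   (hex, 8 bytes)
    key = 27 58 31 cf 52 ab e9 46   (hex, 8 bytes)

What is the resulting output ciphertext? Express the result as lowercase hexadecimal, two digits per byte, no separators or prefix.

b216d35db479e459

XOR is its own inverse, so applying the key byte-wise gives the result directly.
byte 0: 10010101 ^ 00100111 = 10110010
byte 1: 01001110 ^ 01011000 = 00010110
byte 2: 11100010 ^ 00110001 = 11010011
byte 3: 10010010 ^ 11001111 = 01011101
byte 4: 11100110 ^ 01010010 = 10110100
byte 5: 11010010 ^ 10101011 = 01111001
byte 6: 00001101 ^ 11101001 = 11100100
byte 7: 00011111 ^ 01000110 = 01011001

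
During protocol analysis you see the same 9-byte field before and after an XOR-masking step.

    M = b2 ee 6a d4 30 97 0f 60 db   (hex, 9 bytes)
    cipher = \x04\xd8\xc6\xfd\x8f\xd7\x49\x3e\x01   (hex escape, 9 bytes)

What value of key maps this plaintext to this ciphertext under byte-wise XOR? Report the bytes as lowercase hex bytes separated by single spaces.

b6 36 ac 29 bf 40 46 5e da

Since cipher = M ⊕ key, XORing both sides with M gives key = M ⊕ cipher.
byte 0: b2 ^ 04 = b6
byte 1: ee ^ d8 = 36
byte 2: 6a ^ c6 = ac
byte 3: d4 ^ fd = 29
byte 4: 30 ^ 8f = bf
byte 5: 97 ^ d7 = 40
byte 6: 0f ^ 49 = 46
byte 7: 60 ^ 3e = 5e
byte 8: db ^ 01 = da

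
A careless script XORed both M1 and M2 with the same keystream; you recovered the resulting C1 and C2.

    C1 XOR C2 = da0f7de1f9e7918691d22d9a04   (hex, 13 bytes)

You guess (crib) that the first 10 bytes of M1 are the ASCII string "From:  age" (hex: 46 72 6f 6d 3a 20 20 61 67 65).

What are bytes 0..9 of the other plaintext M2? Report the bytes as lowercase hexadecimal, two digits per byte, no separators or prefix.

9c7d128cc3c7b1e7f6b7

Since C1 ⊕ C2 = M1 ⊕ M2, XORing with the guessed M1 bytes yields the corresponding M2 bytes: M2 = (C1 ⊕ C2) ⊕ M1.
11011010 xor 01000110 = 10011100
00001111 xor 01110010 = 01111101
01111101 xor 01101111 = 00010010
11100001 xor 01101101 = 10001100
11111001 xor 00111010 = 11000011
11100111 xor 00100000 = 11000111
10010001 xor 00100000 = 10110001
10000110 xor 01100001 = 11100111
10010001 xor 01100111 = 11110110
11010010 xor 01100101 = 10110111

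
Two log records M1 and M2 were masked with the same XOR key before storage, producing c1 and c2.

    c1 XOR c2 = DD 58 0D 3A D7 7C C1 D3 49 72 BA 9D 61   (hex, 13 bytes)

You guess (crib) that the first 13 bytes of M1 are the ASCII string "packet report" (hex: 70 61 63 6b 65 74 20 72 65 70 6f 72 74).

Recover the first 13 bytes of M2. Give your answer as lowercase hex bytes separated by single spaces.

Since c1 ⊕ c2 = M1 ⊕ M2, XORing with the guessed M1 bytes yields the corresponding M2 bytes: M2 = (c1 ⊕ c2) ⊕ M1.
byte 0: 11011101 ^ 01110000 = 10101101
byte 1: 01011000 ^ 01100001 = 00111001
byte 2: 00001101 ^ 01100011 = 01101110
byte 3: 00111010 ^ 01101011 = 01010001
byte 4: 11010111 ^ 01100101 = 10110010
byte 5: 01111100 ^ 01110100 = 00001000
byte 6: 11000001 ^ 00100000 = 11100001
byte 7: 11010011 ^ 01110010 = 10100001
byte 8: 01001001 ^ 01100101 = 00101100
byte 9: 01110010 ^ 01110000 = 00000010
byte 10: 10111010 ^ 01101111 = 11010101
byte 11: 10011101 ^ 01110010 = 11101111
byte 12: 01100001 ^ 01110100 = 00010101

ad 39 6e 51 b2 08 e1 a1 2c 02 d5 ef 15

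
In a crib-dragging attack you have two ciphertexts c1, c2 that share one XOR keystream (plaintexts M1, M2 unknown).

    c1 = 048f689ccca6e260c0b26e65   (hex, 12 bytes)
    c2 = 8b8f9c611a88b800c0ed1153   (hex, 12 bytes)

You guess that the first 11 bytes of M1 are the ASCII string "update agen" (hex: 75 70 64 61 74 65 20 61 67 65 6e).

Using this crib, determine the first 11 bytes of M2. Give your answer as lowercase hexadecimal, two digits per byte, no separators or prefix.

fa70909ca24b7a01673a11

First, c1 ⊕ c2 = (M1 ⊕ K) ⊕ (M2 ⊕ K) = M1 ⊕ M2, so the key drops out. Then M2 = (M1 ⊕ M2) ⊕ M1 over the first 11 bytes.
byte 0: (04 ^ 8b) ^ 75 = 8f ^ 75 = fa
byte 1: (8f ^ 8f) ^ 70 = 00 ^ 70 = 70
byte 2: (68 ^ 9c) ^ 64 = f4 ^ 64 = 90
byte 3: (9c ^ 61) ^ 61 = fd ^ 61 = 9c
byte 4: (cc ^ 1a) ^ 74 = d6 ^ 74 = a2
byte 5: (a6 ^ 88) ^ 65 = 2e ^ 65 = 4b
byte 6: (e2 ^ b8) ^ 20 = 5a ^ 20 = 7a
byte 7: (60 ^ 00) ^ 61 = 60 ^ 61 = 01
byte 8: (c0 ^ c0) ^ 67 = 00 ^ 67 = 67
byte 9: (b2 ^ ed) ^ 65 = 5f ^ 65 = 3a
byte 10: (6e ^ 11) ^ 6e = 7f ^ 6e = 11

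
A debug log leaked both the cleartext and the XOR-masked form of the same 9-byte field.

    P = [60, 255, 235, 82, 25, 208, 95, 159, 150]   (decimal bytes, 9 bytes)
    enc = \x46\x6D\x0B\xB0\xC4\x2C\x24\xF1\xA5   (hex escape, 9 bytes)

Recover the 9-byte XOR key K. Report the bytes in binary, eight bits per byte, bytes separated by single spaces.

Since enc = P ⊕ K, XORing both sides with P gives K = P ⊕ enc.
00111100 ⊕ 01000110 = 01111010
11111111 ⊕ 01101101 = 10010010
11101011 ⊕ 00001011 = 11100000
01010010 ⊕ 10110000 = 11100010
00011001 ⊕ 11000100 = 11011101
11010000 ⊕ 00101100 = 11111100
01011111 ⊕ 00100100 = 01111011
10011111 ⊕ 11110001 = 01101110
10010110 ⊕ 10100101 = 00110011

01111010 10010010 11100000 11100010 11011101 11111100 01111011 01101110 00110011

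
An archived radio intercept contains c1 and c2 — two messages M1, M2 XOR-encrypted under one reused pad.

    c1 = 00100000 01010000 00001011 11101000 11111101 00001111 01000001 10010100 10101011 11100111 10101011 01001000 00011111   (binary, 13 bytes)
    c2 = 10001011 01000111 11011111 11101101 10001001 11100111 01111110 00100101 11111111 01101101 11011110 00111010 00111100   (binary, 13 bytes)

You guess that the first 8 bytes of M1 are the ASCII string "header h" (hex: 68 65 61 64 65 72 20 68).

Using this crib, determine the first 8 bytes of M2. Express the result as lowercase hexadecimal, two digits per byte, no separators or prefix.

c372b561119a1fd9

First, c1 ⊕ c2 = (M1 ⊕ K) ⊕ (M2 ⊕ K) = M1 ⊕ M2, so the key drops out. Then M2 = (M1 ⊕ M2) ⊕ M1 over the first 8 bytes.
byte 0: (20 ⊕ 8b) ⊕ 68 = ab ⊕ 68 = c3
byte 1: (50 ⊕ 47) ⊕ 65 = 17 ⊕ 65 = 72
byte 2: (0b ⊕ df) ⊕ 61 = d4 ⊕ 61 = b5
byte 3: (e8 ⊕ ed) ⊕ 64 = 05 ⊕ 64 = 61
byte 4: (fd ⊕ 89) ⊕ 65 = 74 ⊕ 65 = 11
byte 5: (0f ⊕ e7) ⊕ 72 = e8 ⊕ 72 = 9a
byte 6: (41 ⊕ 7e) ⊕ 20 = 3f ⊕ 20 = 1f
byte 7: (94 ⊕ 25) ⊕ 68 = b1 ⊕ 68 = d9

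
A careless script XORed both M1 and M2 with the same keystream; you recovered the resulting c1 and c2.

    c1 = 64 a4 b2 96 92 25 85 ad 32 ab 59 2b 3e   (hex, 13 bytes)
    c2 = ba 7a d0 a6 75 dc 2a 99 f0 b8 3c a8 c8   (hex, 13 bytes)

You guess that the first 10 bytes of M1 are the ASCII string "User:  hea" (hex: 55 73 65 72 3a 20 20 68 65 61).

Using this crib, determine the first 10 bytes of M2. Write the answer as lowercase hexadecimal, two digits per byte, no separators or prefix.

8bad0742ddd98f5ca772

First, c1 ⊕ c2 = (M1 ⊕ K) ⊕ (M2 ⊕ K) = M1 ⊕ M2, so the key drops out. Then M2 = (M1 ⊕ M2) ⊕ M1 over the first 10 bytes.
byte 0: (64 xor ba) xor 55 = de xor 55 = 8b
byte 1: (a4 xor 7a) xor 73 = de xor 73 = ad
byte 2: (b2 xor d0) xor 65 = 62 xor 65 = 07
byte 3: (96 xor a6) xor 72 = 30 xor 72 = 42
byte 4: (92 xor 75) xor 3a = e7 xor 3a = dd
byte 5: (25 xor dc) xor 20 = f9 xor 20 = d9
byte 6: (85 xor 2a) xor 20 = af xor 20 = 8f
byte 7: (ad xor 99) xor 68 = 34 xor 68 = 5c
byte 8: (32 xor f0) xor 65 = c2 xor 65 = a7
byte 9: (ab xor b8) xor 61 = 13 xor 61 = 72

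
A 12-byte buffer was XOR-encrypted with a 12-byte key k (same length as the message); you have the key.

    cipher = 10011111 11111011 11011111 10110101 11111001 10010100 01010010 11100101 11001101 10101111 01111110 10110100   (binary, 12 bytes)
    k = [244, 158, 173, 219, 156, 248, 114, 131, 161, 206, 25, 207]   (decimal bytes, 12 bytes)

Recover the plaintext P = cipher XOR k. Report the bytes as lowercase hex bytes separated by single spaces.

6b 65 72 6e 65 6c 20 66 6c 61 67 7b

XOR is its own inverse, so applying the key byte-wise gives the result directly.
9f xor f4 = 6b
fb xor 9e = 65
df xor ad = 72
b5 xor db = 6e
f9 xor 9c = 65
94 xor f8 = 6c
52 xor 72 = 20
e5 xor 83 = 66
cd xor a1 = 6c
af xor ce = 61
7e xor 19 = 67
b4 xor cf = 7b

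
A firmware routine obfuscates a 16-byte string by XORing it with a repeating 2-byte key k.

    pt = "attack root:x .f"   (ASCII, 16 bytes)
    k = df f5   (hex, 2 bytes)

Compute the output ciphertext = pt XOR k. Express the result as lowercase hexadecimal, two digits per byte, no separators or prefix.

The 2-byte key repeats, so the effective keystream is df f5 df f5 df f5 df f5 df f5 df f5 df f5 df f5.
byte 0:  97 xor 223 = 190
byte 1: 116 xor 245 = 129
byte 2: 116 xor 223 = 171
byte 3:  97 xor 245 = 148
byte 4:  99 xor 223 = 188
byte 5: 107 xor 245 = 158
byte 6:  32 xor 223 = 255
byte 7: 114 xor 245 = 135
byte 8: 111 xor 223 = 176
byte 9: 111 xor 245 = 154
byte 10: 116 xor 223 = 171
byte 11:  58 xor 245 = 207
byte 12: 120 xor 223 = 167
byte 13:  32 xor 245 = 213
byte 14:  46 xor 223 = 241
byte 15: 102 xor 245 = 147

be81ab94bc9eff87b09aabcfa7d5f193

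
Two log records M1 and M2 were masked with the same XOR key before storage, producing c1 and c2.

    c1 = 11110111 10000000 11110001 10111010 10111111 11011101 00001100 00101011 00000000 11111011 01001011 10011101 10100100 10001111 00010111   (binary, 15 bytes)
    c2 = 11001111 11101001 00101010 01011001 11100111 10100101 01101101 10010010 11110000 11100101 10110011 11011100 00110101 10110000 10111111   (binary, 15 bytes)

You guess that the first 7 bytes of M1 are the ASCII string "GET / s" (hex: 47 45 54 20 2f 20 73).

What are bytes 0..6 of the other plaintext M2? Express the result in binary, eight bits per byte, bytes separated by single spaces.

First, c1 ⊕ c2 = (M1 ⊕ K) ⊕ (M2 ⊕ K) = M1 ⊕ M2, so the key drops out. Then M2 = (M1 ⊕ M2) ⊕ M1 over the first 7 bytes.
byte 0: (f7 ^ cf) ^ 47 = 38 ^ 47 = 7f
byte 1: (80 ^ e9) ^ 45 = 69 ^ 45 = 2c
byte 2: (f1 ^ 2a) ^ 54 = db ^ 54 = 8f
byte 3: (ba ^ 59) ^ 20 = e3 ^ 20 = c3
byte 4: (bf ^ e7) ^ 2f = 58 ^ 2f = 77
byte 5: (dd ^ a5) ^ 20 = 78 ^ 20 = 58
byte 6: (0c ^ 6d) ^ 73 = 61 ^ 73 = 12

01111111 00101100 10001111 11000011 01110111 01011000 00010010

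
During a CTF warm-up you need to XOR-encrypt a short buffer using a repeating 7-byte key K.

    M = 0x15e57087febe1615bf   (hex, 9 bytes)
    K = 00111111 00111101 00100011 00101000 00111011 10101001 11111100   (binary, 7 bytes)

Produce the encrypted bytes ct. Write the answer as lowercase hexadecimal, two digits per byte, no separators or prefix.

The 7-byte key repeats, so the effective keystream is 3f 3d 23 28 3b a9 fc 3f 3d.
byte 0:  21 ⊕  63 =  42
byte 1: 229 ⊕  61 = 216
byte 2: 112 ⊕  35 =  83
byte 3: 135 ⊕  40 = 175
byte 4: 254 ⊕  59 = 197
byte 5: 190 ⊕ 169 =  23
byte 6:  22 ⊕ 252 = 234
byte 7:  21 ⊕  63 =  42
byte 8: 191 ⊕  61 = 130

2ad853afc517ea2a82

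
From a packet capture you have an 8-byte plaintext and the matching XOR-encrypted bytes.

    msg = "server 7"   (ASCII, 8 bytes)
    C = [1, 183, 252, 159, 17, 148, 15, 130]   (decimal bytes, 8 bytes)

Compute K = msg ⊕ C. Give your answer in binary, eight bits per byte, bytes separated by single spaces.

Since C = msg ⊕ K, XORing both sides with msg gives K = msg ⊕ C.
01110011 ^ 00000001 = 01110010
01100101 ^ 10110111 = 11010010
01110010 ^ 11111100 = 10001110
01110110 ^ 10011111 = 11101001
01100101 ^ 00010001 = 01110100
01110010 ^ 10010100 = 11100110
00100000 ^ 00001111 = 00101111
00110111 ^ 10000010 = 10110101

01110010 11010010 10001110 11101001 01110100 11100110 00101111 10110101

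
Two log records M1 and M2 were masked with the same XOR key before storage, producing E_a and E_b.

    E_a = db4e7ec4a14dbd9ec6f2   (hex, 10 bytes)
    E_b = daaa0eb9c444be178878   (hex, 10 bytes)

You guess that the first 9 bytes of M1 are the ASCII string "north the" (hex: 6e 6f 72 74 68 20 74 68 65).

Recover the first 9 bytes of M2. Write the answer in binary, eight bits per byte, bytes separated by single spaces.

01101111 10001011 00000010 00001001 00001101 00101001 01110111 11100001 00101011

First, E_a ⊕ E_b = (M1 ⊕ K) ⊕ (M2 ⊕ K) = M1 ⊕ M2, so the key drops out. Then M2 = (M1 ⊕ M2) ⊕ M1 over the first 9 bytes.
byte 0: (db ^ da) ^ 6e = 01 ^ 6e = 6f
byte 1: (4e ^ aa) ^ 6f = e4 ^ 6f = 8b
byte 2: (7e ^ 0e) ^ 72 = 70 ^ 72 = 02
byte 3: (c4 ^ b9) ^ 74 = 7d ^ 74 = 09
byte 4: (a1 ^ c4) ^ 68 = 65 ^ 68 = 0d
byte 5: (4d ^ 44) ^ 20 = 09 ^ 20 = 29
byte 6: (bd ^ be) ^ 74 = 03 ^ 74 = 77
byte 7: (9e ^ 17) ^ 68 = 89 ^ 68 = e1
byte 8: (c6 ^ 88) ^ 65 = 4e ^ 65 = 2b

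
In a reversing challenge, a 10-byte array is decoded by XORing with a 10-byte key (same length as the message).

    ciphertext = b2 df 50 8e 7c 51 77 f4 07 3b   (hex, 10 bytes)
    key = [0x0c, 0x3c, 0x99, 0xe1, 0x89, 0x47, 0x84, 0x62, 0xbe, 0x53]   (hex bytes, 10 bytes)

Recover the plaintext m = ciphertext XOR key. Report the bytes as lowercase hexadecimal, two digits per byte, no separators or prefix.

XOR is its own inverse, so applying the key byte-wise gives the result directly.
b2 XOR 0c = be
df XOR 3c = e3
50 XOR 99 = c9
8e XOR e1 = 6f
7c XOR 89 = f5
51 XOR 47 = 16
77 XOR 84 = f3
f4 XOR 62 = 96
07 XOR be = b9
3b XOR 53 = 68

bee3c96ff516f396b968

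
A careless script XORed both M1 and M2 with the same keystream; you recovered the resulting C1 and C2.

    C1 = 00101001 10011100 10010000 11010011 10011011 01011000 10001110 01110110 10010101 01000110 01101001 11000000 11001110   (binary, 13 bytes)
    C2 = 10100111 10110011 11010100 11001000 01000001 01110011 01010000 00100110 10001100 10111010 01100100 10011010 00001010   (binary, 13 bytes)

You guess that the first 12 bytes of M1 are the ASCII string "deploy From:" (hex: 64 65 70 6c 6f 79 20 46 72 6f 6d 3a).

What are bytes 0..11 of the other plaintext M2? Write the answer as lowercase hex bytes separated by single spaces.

ea 4a 34 77 b5 52 fe 16 6b 93 60 60

First, C1 ⊕ C2 = (M1 ⊕ K) ⊕ (M2 ⊕ K) = M1 ⊕ M2, so the key drops out. Then M2 = (M1 ⊕ M2) ⊕ M1 over the first 12 bytes.
byte 0: (29 XOR a7) XOR 64 = 8e XOR 64 = ea
byte 1: (9c XOR b3) XOR 65 = 2f XOR 65 = 4a
byte 2: (90 XOR d4) XOR 70 = 44 XOR 70 = 34
byte 3: (d3 XOR c8) XOR 6c = 1b XOR 6c = 77
byte 4: (9b XOR 41) XOR 6f = da XOR 6f = b5
byte 5: (58 XOR 73) XOR 79 = 2b XOR 79 = 52
byte 6: (8e XOR 50) XOR 20 = de XOR 20 = fe
byte 7: (76 XOR 26) XOR 46 = 50 XOR 46 = 16
byte 8: (95 XOR 8c) XOR 72 = 19 XOR 72 = 6b
byte 9: (46 XOR ba) XOR 6f = fc XOR 6f = 93
byte 10: (69 XOR 64) XOR 6d = 0d XOR 6d = 60
byte 11: (c0 XOR 9a) XOR 3a = 5a XOR 3a = 60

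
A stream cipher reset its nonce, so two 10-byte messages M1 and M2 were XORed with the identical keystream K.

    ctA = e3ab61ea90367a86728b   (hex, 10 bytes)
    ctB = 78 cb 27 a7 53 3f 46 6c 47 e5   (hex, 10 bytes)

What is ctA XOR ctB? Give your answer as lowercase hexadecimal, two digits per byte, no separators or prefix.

9b60464dc3093cea356e

ctA ⊕ ctB = (M1 ⊕ K) ⊕ (M2 ⊕ K) = M1 ⊕ M2 — the shared key cancels under XOR.
e3 ^ 78 = 9b
ab ^ cb = 60
61 ^ 27 = 46
ea ^ a7 = 4d
90 ^ 53 = c3
36 ^ 3f = 09
7a ^ 46 = 3c
86 ^ 6c = ea
72 ^ 47 = 35
8b ^ e5 = 6e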